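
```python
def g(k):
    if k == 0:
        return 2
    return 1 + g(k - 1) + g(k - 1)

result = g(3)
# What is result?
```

g(k) = 1 + 2·g(k-1), g(0)=2. Closed form: (2+1)·2^3 - 1 = 23.

Answer: 23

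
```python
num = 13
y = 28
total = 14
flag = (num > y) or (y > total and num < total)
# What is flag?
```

Trace:
`num = 13` → num = 13
`y = 28` → y = 28
`total = 14` → total = 14
`flag = (num > y) or (y > total and num < total)` → flag = True
So flag = True

Answer: True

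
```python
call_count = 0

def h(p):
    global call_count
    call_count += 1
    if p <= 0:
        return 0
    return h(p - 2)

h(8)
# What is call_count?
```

Linear recursion stepping by 2: 5 calls from p=8 down to ≤0.

Answer: 5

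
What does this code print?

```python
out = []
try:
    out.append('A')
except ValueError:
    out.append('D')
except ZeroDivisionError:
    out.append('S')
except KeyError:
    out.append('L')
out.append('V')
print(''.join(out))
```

Execution trace: 'A' (try body, no exception) → 'V' (after the try/except). Output: AV

Answer: AV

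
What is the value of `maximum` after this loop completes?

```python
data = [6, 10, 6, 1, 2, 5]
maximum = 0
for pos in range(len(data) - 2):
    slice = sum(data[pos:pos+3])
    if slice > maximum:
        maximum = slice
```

Max sum of 3-element window in [6, 10, 6, 1, 2, 5]
`maximum` takes the values: 0 → 22

Answer: 22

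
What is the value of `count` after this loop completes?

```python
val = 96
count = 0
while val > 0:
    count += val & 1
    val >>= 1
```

Count set bits in 96 (binary: 0b1100000)
`count` takes the values: 0 → 1 → 2

Answer: 2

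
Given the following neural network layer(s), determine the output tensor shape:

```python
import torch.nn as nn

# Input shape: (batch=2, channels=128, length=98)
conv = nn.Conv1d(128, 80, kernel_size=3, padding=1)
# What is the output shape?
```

Input: (2, 128, 98) -> Output: (2, 80, 98)

Answer: (2, 80, 98)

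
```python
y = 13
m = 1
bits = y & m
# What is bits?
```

Trace:
`y = 13` → y = 13
`m = 1` → m = 1
`bits = y & m` → bits = 1
So bits = 1

Answer: 1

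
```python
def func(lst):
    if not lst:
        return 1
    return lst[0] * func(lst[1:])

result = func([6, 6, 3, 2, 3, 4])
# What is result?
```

Product over [6, 6, 3, 2, 3, 4] = 6 * 6 * 3 * 2 * 3 * 4 = 2592

Answer: 2592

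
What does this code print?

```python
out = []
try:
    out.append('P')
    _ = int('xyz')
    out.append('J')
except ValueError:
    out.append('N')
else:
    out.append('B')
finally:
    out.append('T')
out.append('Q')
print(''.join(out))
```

Execution trace: 'P' (try body) → 'N' (except ValueError) → 'T' (finally) → 'Q' (after the try/except). Output: PNTQ

Answer: PNTQ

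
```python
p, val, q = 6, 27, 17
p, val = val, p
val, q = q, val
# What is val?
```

Trace:
`p, val, q = 6, 27, 17` → p = 6; val = 27; q = 17
`p, val = val, p` → p = 27; val = 6
`val, q = q, val` → val = 17; q = 6
So val = 17

Answer: 17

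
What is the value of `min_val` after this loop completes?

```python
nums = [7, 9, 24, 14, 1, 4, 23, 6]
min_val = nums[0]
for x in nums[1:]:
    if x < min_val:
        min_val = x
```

Minimum of [7, 9, 24, 14, 1, 4, 23, 6]
`min_val` takes the values: 7 → 1

Answer: 1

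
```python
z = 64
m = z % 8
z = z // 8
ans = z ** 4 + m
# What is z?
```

Trace:
`z = 64` → z = 64
`m = z % 8` → m = 0
`z = z // 8` → z = 8
`ans = z ** 4 + m` → ans = 4096
So z = 8

Answer: 8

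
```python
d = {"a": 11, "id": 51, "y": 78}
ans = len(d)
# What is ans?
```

Trace:
`d = {"a": 11, "id": 51, "y": 78}` → d = {'a': 11, 'id': 51, 'y': 78}
`ans = len(d)` → ans = 3
So ans = 3

Answer: 3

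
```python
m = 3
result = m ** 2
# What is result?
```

Trace:
`m = 3` → m = 3
`result = m ** 2` → result = 9
So result = 9

Answer: 9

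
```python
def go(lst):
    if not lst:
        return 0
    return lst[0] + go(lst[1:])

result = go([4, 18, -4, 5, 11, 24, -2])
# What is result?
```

4 + 18 + (-4) + 5 + 11 + 24 + (-2) + 0 = 56

Answer: 56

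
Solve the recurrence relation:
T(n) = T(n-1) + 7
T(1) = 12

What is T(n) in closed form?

Unrolling: T(n) = T(1) + 7·(n-1) = 12 + 7(n-1) = 7n + 5.

Answer: T(n) = 7n + 5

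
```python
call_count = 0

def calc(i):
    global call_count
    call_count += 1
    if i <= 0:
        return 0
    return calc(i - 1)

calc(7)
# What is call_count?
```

Linear recursion stepping by 1: 8 calls from i=7 down to ≤0.

Answer: 8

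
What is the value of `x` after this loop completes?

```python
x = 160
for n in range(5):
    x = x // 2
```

Halve 5 times: 160 // 2^5 = 5
`x` takes the values: 160 → 80 → 40 → 20 → 10 → 5

Answer: 5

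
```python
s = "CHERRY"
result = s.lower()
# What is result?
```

Trace:
`s = "CHERRY"` → s = 'CHERRY'
`result = s.lower()` → result = 'cherry'
So result = 'cherry'

Answer: 'cherry'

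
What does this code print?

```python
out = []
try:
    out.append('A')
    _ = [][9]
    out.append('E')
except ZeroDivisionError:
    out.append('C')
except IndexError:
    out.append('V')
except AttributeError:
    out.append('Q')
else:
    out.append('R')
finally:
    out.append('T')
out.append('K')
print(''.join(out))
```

Execution trace: 'A' (try body) → 'V' (except IndexError) → 'T' (finally) → 'K' (after the try/except). Output: AVTK

Answer: AVTK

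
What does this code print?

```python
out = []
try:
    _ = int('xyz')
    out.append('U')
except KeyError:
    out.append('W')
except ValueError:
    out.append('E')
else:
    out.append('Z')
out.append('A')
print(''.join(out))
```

Execution trace: 'E' (except ValueError) → 'A' (after the try/except). Output: EA

Answer: EA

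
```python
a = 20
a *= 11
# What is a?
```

Trace:
`a = 20` → a = 20
`a *= 11` → a = 220
So a = 220

Answer: 220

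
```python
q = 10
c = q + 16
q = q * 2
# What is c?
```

Trace:
`q = 10` → q = 10
`c = q + 16` → c = 26
`q = q * 2` → q = 20
So c = 26

Answer: 26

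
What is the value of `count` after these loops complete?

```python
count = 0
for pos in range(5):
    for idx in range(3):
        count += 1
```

5 * 3 = 15
`count` takes the values: 0 → 1 → 2 → 3 → 4 → 5 → 6 → 7 → 8 → 9 → 10 → 11 → 12 → 13 → 14 → 15

Answer: 15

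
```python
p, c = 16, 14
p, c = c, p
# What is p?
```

Trace:
`p, c = 16, 14` → p = 16; c = 14
`p, c = c, p` → p = 14; c = 16
So p = 14

Answer: 14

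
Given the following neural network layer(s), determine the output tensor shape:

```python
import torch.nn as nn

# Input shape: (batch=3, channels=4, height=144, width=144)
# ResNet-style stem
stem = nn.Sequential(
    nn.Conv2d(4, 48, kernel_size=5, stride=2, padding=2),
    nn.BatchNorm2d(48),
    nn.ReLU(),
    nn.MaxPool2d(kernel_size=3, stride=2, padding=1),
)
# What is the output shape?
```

Input: (3, 4, 144, 144) -> after Conv2d 5x5 stride=2: (3, 48, 72, 72) -> Output: (3, 48, 36, 36)

Answer: (3, 48, 36, 36)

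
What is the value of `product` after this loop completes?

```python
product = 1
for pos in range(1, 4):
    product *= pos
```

3! = 6
`product` takes the values: 1 → 2 → 6

Answer: 6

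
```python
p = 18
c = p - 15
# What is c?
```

Trace:
`p = 18` → p = 18
`c = p - 15` → c = 3
So c = 3

Answer: 3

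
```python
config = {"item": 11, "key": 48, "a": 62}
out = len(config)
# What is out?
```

Trace:
`config = {"item": 11, "key": 48, "a": 62}` → config = {'item': 11, 'key': 48, 'a': 62}
`out = len(config)` → out = 3
So out = 3

Answer: 3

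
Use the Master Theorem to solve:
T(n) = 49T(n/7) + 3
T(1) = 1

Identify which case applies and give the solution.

a=49, b=7, f(n)=3. log_7(49) = 2. Since c=0 < 2, Case 1 applies: T(n) = Θ(n^log_b(a)) = O(n^2).

Answer: O(n^2) - Case 1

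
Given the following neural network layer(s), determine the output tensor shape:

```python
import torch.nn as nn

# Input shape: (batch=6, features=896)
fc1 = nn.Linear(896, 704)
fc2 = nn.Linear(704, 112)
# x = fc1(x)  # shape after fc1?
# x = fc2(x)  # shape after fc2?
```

Input: (6, 896) -> after fc1: (6, 704) -> Output: (6, 112)

Answer: (6, 112)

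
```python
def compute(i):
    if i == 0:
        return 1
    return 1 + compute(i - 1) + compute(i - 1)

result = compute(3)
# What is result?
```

compute(i) = 1 + 2·compute(i-1), compute(0)=1. Closed form: (1+1)·2^3 - 1 = 15.

Answer: 15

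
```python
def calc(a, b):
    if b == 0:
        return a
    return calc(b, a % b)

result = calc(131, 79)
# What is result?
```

calc(131, 79) -> calc(79, 52) -> calc(52, 27) -> calc(27, 25) -> calc(25, 2) -> calc(2, 1) -> calc(1, 0) -> 1

Answer: 1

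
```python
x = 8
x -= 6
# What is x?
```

Trace:
`x = 8` → x = 8
`x -= 6` → x = 2
So x = 2

Answer: 2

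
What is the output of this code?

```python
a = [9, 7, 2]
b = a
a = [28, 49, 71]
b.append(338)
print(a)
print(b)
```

Key concept: rebinding vs mutation: a is rebound to a new list, b still points at the original.
Step by step:
`a = [9, 7, 2]` → a = [9, 7, 2]
`b = a` → b = [9, 7, 2] (same object as a)
`a = [28, 49, 71]` → a = [28, 49, 71]
`b.append(338)` → b = [9, 7, 2, 338]
`print(a)` → prints [28, 49, 71]
`print(b)` → prints [9, 7, 2, 338]

Answer:
[28, 49, 71]
[9, 7, 2, 338]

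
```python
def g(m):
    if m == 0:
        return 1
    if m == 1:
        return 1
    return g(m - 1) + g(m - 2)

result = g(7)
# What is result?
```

Build up from base cases: g(0)=1, g(1)=1, g(2)=2, g(3)=3, g(4)=5, g(5)=8, g(6)=13, ..., g(7)=21

Answer: 21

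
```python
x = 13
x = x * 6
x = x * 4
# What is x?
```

Trace:
`x = 13` → x = 13
`x = x * 6` → x = 78
`x = x * 4` → x = 312
So x = 312

Answer: 312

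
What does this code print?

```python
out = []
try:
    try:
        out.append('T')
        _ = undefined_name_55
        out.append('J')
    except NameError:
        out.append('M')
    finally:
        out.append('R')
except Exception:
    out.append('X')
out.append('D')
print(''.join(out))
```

Execution trace: 'T' (inner try body) → 'M' (inner except NameError) → 'R' (inner finally) → 'D' (after the try/except). Output: TMRD

Answer: TMRD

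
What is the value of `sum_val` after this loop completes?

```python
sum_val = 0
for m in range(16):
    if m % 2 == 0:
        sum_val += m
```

Sum of even numbers 0 to 15
`sum_val` takes the values: 0 → 2 → 6 → 12 → 20 → 30 → 42 → 56

Answer: 56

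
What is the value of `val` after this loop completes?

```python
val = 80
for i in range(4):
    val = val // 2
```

Halve 4 times: 80 // 2^4 = 5
`val` takes the values: 80 → 40 → 20 → 10 → 5

Answer: 5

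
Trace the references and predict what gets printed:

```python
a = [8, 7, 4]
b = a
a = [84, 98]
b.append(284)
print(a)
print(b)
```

Key concept: rebinding vs mutation: a is rebound to a new list, b still points at the original.
Step by step:
`a = [8, 7, 4]` → a = [8, 7, 4]
`b = a` → b = [8, 7, 4] (same object as a)
`a = [84, 98]` → a = [84, 98]
`b.append(284)` → b = [8, 7, 4, 284]
`print(a)` → prints [84, 98]
`print(b)` → prints [8, 7, 4, 284]

Answer:
[84, 98]
[8, 7, 4, 284]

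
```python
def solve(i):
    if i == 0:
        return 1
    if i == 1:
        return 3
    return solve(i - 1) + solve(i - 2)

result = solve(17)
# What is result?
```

Build up from base cases: solve(0)=1, solve(1)=3, solve(2)=4, solve(3)=7, solve(4)=11, solve(5)=18, solve(6)=29, ..., solve(17)=5778

Answer: 5778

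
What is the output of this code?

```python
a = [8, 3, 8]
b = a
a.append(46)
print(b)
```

Key concept: basic list aliasing.
Step by step:
`a = [8, 3, 8]` → a = [8, 3, 8]
`b = a` → b = [8, 3, 8] (same object as a)
`a.append(46)` → a = [8, 3, 8, 46] (same object as b); b = [8, 3, 8, 46] (same object as a)
`print(b)` → prints [8, 3, 8, 46]

Answer: [8, 3, 8, 46]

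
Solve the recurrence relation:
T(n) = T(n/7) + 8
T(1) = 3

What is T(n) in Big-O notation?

Each step divides n by 7 and adds 8. After log_7(n) steps we reach T(1)=3. So T(n) = 8·log_7(n) + 3 = O(log n).

Answer: O(log n)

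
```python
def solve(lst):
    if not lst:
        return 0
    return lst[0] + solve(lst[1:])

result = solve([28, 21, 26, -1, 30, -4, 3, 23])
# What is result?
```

28 + 21 + 26 + (-1) + 30 + (-4) + 3 + 23 + 0 = 126

Answer: 126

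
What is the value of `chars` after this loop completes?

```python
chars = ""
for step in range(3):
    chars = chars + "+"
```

Repeat '+' 3 times
`chars` takes the values: "" → "+" → "++" → "+++"

Answer: "+++"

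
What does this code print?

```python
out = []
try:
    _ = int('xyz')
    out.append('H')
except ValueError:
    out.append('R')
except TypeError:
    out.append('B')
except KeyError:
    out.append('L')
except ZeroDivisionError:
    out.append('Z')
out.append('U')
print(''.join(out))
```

Execution trace: 'R' (except ValueError) → 'U' (after the try/except). Output: RU

Answer: RU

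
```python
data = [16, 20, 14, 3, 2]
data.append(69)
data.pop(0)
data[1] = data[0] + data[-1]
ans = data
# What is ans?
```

Trace:
`data = [16, 20, 14, 3, 2]` → data = [16, 20, 14, 3, 2]
`data.append(69)` → data = [16, 20, 14, 3, 2, 69]
`data.pop(0)` → data = [20, 14, 3, 2, 69]
`data[1] = data[0] + data[-1]` → data = [20, 89, 3, 2, 69]
`ans = data` → ans = [20, 89, 3, 2, 69]
So ans = [20, 89, 3, 2, 69]

Answer: [20, 89, 3, 2, 69]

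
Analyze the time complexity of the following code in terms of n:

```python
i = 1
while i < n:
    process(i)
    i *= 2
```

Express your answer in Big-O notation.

This is Logarithmic loop. Time complexity: O(log n).

Answer: O(log n)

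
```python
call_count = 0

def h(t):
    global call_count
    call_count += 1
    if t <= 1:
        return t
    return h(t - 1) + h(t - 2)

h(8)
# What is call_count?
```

Calls(t) = 1 + Calls(t-1) + Calls(t-2); Calls(0)=Calls(1)=1. For t=8 this gives 67.

Answer: 67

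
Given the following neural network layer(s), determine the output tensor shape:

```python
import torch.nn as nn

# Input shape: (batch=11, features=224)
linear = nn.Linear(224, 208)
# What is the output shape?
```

Input: (11, 224) -> Output: (11, 208)

Answer: (11, 208)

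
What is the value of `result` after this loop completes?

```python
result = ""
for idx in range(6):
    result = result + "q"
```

Repeat 'q' 6 times
`result` takes the values: "" → "q" → "qq" → "qqq" → "qqqq" → "qqqqq" → "qqqqqq"

Answer: "qqqqqq"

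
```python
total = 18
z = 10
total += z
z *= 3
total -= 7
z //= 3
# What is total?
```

Trace:
`total = 18` → total = 18
`z = 10` → z = 10
`total += z` → total = 28
`z *= 3` → z = 30
`total -= 7` → total = 21
`z //= 3` → z = 10
So total = 21

Answer: 21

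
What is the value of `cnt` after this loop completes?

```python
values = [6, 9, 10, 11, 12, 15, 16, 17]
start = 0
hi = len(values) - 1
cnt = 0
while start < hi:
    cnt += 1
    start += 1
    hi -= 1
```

Iterations until pointers meet (list length 8)
`cnt` takes the values: 0 → 1 → 2 → 3 → 4

Answer: 4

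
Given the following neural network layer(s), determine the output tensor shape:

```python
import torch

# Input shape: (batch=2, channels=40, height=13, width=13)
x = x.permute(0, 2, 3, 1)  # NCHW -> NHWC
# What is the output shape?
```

Input: (2, 40, 13, 13) -> Output: (2, 13, 13, 40)

Answer: (2, 13, 13, 40)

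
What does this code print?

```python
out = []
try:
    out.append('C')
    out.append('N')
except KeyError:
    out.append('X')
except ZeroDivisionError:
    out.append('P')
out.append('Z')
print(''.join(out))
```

Execution trace: 'C' (try body) → 'N' (try body, no exception) → 'Z' (after the try/except). Output: CNZ

Answer: CNZ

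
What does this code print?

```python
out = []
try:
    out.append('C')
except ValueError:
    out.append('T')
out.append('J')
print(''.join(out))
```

Execution trace: 'C' (try body, no exception) → 'J' (after the try/except). Output: CJ

Answer: CJ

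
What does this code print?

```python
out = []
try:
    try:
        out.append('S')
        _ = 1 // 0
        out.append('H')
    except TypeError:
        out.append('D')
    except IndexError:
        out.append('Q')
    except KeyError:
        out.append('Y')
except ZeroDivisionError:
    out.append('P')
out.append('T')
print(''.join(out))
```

Execution trace: 'S' (try body) → 'P' (outer except ZeroDivisionError) → 'T' (after the try/except). Output: SPT

Answer: SPT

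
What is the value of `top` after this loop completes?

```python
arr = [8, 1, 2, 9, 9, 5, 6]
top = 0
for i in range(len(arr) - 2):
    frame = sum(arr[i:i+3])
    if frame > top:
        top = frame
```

Max sum of 3-element window in [8, 1, 2, 9, 9, 5, 6]
`top` takes the values: 0 → 11 → 12 → 20 → 23

Answer: 23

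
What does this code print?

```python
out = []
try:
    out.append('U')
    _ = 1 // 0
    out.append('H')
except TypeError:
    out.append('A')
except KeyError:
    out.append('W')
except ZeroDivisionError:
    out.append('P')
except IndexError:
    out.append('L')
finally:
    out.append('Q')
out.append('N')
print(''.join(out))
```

Execution trace: 'U' (try body) → 'P' (except ZeroDivisionError) → 'Q' (finally) → 'N' (after the try/except). Output: UPQN

Answer: UPQN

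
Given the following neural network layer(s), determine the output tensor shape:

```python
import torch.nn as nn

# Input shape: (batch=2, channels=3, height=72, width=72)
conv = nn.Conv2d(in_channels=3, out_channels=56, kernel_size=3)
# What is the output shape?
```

Input: (2, 3, 72, 72) -> Output: (2, 56, 70, 70)

Answer: (2, 56, 70, 70)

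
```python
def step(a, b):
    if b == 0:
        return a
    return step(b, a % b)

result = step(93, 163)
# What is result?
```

step(93, 163) -> step(163, 93) -> step(93, 70) -> step(70, 23) -> step(23, 1) -> step(1, 0) -> 1

Answer: 1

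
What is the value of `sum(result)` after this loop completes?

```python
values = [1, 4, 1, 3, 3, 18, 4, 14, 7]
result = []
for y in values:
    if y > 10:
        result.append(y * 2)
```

Sum of doubled values > 10
`result` takes the values: [] → [36] → [36, 28]
So `sum(result)` = 64

Answer: 64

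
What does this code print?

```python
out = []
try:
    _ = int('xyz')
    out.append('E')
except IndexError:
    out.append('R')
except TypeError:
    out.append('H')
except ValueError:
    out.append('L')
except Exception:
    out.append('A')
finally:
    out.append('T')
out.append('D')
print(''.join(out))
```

Execution trace: 'L' (except ValueError) → 'T' (finally) → 'D' (after the try/except). Output: LTD

Answer: LTD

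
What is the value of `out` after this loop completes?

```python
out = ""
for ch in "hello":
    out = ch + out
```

Reverse 'hello'
`out` takes the values: "" → "h" → "eh" → "leh" → "lleh" → "olleh"

Answer: "olleh"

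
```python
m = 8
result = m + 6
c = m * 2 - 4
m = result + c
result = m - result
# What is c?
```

Trace:
`m = 8` → m = 8
`result = m + 6` → result = 14
`c = m * 2 - 4` → c = 12
`m = result + c` → m = 26
`result = m - result` → result = 12
So c = 12

Answer: 12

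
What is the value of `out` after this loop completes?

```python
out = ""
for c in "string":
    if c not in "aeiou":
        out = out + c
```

Remove vowels from 'string'
`out` takes the values: "" → "s" → "st" → "str" → "strn" → "strng"

Answer: "strng"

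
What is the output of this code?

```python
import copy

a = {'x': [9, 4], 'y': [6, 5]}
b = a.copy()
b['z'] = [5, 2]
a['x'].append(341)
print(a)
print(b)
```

Key concept: shallow copy of dict with mutable values.
Step by step:
`a = {'x': [9, 4], 'y': [6, 5]}` → a = {'x': [9, 4], 'y': [6, 5]}
`b = a.copy()` → b = {'x': [9, 4], 'y': [6, 5]}
`b['z'] = [5, 2]` → b = {'x': [9, 4], 'y': [6, 5], 'z': [5, 2]}
`a['x'].append(341)` → a = {'x': [9, 4, 341], 'y': [6, 5]}; b = {'x': [9, 4, 341], 'y': [6, 5], 'z': [5, 2]}
`print(a)` → prints {'x': [9, 4, 341], 'y': [6, 5]}
`print(b)` → prints {'x': [9, 4, 341], 'y': [6, 5], 'z': [5, 2]}

Answer:
{'x': [9, 4, 341], 'y': [6, 5]}
{'x': [9, 4, 341], 'y': [6, 5], 'z': [5, 2]}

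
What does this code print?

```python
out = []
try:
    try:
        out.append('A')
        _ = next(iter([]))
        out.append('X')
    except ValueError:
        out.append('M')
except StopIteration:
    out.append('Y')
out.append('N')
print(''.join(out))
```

Execution trace: 'A' (try body) → 'Y' (outer except StopIteration) → 'N' (after the try/except). Output: AYN

Answer: AYN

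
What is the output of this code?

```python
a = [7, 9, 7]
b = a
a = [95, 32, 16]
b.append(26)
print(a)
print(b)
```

Key concept: rebinding vs mutation: a is rebound to a new list, b still points at the original.
Step by step:
`a = [7, 9, 7]` → a = [7, 9, 7]
`b = a` → b = [7, 9, 7] (same object as a)
`a = [95, 32, 16]` → a = [95, 32, 16]
`b.append(26)` → b = [7, 9, 7, 26]
`print(a)` → prints [95, 32, 16]
`print(b)` → prints [7, 9, 7, 26]

Answer:
[95, 32, 16]
[7, 9, 7, 26]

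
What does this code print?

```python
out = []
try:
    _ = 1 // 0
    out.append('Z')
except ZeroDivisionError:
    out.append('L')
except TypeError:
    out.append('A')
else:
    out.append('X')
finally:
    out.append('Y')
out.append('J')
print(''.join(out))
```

Execution trace: 'L' (except ZeroDivisionError) → 'Y' (finally) → 'J' (after the try/except). Output: LYJ

Answer: LYJ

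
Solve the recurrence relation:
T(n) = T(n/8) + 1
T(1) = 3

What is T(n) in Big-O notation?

Each step divides n by 8 and adds 1. After log_8(n) steps we reach T(1)=3. So T(n) = 1·log_8(n) + 3 = O(log n).

Answer: O(log n)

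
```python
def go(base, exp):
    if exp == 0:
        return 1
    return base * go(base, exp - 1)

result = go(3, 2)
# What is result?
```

go(3, 2) = 3 * 3 = 9

Answer: 9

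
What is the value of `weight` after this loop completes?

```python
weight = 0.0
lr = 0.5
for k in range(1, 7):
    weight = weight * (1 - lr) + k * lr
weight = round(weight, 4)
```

Moving average with lr=0.5
`weight` takes the values: 0.0 → 0.5 → 1.25 → 2.125 → 3.0625 → 4.03125 → 5.015625 → 5.0156

Answer: 5.0156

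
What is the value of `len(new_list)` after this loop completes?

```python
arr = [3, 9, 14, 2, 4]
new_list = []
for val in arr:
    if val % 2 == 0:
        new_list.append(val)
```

Count even numbers in [3, 9, 14, 2, 4]
`new_list` takes the values: [] → [14] → [14, 2] → [14, 2, 4]
So `len(new_list)` = 3

Answer: 3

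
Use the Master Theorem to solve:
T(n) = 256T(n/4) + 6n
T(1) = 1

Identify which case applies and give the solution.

a=256, b=4, f(n)=6n. log_4(256) = 4. Since c=1 < 4, Case 1 applies: T(n) = Θ(n^log_b(a)) = O(n^4).

Answer: O(n^4) - Case 1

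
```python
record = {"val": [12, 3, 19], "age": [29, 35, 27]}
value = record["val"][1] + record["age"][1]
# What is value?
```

Trace:
`record = {"val": [12, 3, 19], "age": [29, 35, 27]}` → record = {'val': [12, 3, 19], 'age': [29, 35, 27]}
`value = record["val"][1] + record["age"][1]` → value = 38
So value = 38

Answer: 38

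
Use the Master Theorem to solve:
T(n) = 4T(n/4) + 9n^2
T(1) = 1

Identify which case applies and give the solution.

a=4, b=4, f(n)=9n^2. log_4(4) = 1. Since c=2 > 1 and the regularity condition holds (4(n/4)^2 = (4/4^2)n^2 with 4/4^2 < 1), Case 3 applies: T(n) = Θ(f(n)) = O(n^2).

Answer: O(n^2) - Case 3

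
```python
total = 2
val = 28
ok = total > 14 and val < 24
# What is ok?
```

Trace:
`total = 2` → total = 2
`val = 28` → val = 28
`ok = total > 14 and val < 24` → ok = False
So ok = False

Answer: False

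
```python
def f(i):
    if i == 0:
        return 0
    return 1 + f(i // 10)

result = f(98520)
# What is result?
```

Count of digits of 98520: 5

Answer: 5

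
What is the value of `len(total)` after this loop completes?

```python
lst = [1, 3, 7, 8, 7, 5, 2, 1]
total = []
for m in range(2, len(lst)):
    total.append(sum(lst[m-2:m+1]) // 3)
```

Number of 3-element averages
`total` takes the values: [] → [3] → [3, 6] → [3, 6, 7] → [3, 6, 7, 6] → [3, 6, 7, 6, 4] → [3, 6, 7, 6, 4, 2]
So `len(total)` = 6

Answer: 6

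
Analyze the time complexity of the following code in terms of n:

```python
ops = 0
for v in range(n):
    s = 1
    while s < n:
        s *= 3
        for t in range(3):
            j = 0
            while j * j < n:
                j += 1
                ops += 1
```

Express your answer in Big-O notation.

Each loop level contributes: n × log n × 1 × √n. Multiplying the contributions gives O(n√n log n).

Answer: O(n√n log n)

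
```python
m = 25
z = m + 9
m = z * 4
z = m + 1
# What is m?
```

Trace:
`m = 25` → m = 25
`z = m + 9` → z = 34
`m = z * 4` → m = 136
`z = m + 1` → z = 137
So m = 136

Answer: 136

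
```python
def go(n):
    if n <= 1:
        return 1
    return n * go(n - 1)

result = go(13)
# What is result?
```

go(13) = 13 * 12 * 11 * 10 * 9 * 8 * 7 * 6 * 5 * 4 * 3 * 2 * 1 = 6227020800

Answer: 6227020800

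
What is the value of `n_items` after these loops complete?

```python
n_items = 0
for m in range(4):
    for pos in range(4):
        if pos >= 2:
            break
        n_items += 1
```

Inner breaks at 2, outer runs 4 times
`n_items` takes the values: 0 → 1 → 2 → 3 → 4 → 5 → 6 → 7 → 8

Answer: 8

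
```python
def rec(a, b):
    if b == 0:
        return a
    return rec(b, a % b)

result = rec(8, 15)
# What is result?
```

rec(8, 15) -> rec(15, 8) -> rec(8, 7) -> rec(7, 1) -> rec(1, 0) -> 1

Answer: 1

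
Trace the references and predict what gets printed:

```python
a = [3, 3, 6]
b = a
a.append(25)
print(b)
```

Key concept: basic list aliasing.
Step by step:
`a = [3, 3, 6]` → a = [3, 3, 6]
`b = a` → b = [3, 3, 6] (same object as a)
`a.append(25)` → a = [3, 3, 6, 25] (same object as b); b = [3, 3, 6, 25] (same object as a)
`print(b)` → prints [3, 3, 6, 25]

Answer: [3, 3, 6, 25]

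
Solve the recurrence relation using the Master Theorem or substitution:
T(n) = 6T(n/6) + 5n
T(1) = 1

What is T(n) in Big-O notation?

By Master Theorem: a=6, b=6, f(n)=5n. Since log_6(6) = 1 and f(n) = Θ(n^1), Case 2 applies. T(n) = O(n log n).

Answer: O(n log n)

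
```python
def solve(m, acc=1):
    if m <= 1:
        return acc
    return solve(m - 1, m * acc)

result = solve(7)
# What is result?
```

Accumulator trace (n, acc): (7, 1) -> (6, 7) -> (5, 42) -> (4, 210) -> (3, 840) -> (2, 2520) -> (1, 5040) -> return 5040

Answer: 5040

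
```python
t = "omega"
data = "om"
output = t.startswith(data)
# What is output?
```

Trace:
`t = "omega"` → t = 'omega'
`data = "om"` → data = 'om'
`output = t.startswith(data)` → output = True
So output = True

Answer: True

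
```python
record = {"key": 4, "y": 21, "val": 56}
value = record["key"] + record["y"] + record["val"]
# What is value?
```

Trace:
`record = {"key": 4, "y": 21, "val": 56}` → record = {'key': 4, 'y': 21, 'val': 56}
`value = record["key"] + record["y"] + record["val"]` → value = 81
So value = 81

Answer: 81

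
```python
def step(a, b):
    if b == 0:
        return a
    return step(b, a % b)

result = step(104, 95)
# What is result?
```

step(104, 95) -> step(95, 9) -> step(9, 5) -> step(5, 4) -> step(4, 1) -> step(1, 0) -> 1

Answer: 1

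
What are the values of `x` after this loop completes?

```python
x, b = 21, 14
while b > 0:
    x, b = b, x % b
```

GCD of 21 and 14
`x` takes the values: 21 → 14 → 7

Answer: 7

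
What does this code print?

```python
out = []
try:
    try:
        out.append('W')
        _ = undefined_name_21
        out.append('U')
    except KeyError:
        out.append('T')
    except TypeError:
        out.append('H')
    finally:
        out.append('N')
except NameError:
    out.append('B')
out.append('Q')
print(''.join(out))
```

Execution trace: 'W' (try body) → 'N' (finally) → 'B' (outer except NameError) → 'Q' (after the try/except). Output: WNBQ

Answer: WNBQ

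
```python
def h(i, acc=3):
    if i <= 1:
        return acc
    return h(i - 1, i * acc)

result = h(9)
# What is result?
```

Accumulator trace (n, acc): (9, 3) -> (8, 27) -> (7, 216) -> (6, 1512) -> (5, 9072) -> (4, 45360) -> (3, 181440) -> (2, 544320) -> (1, 1088640) -> return 1088640

Answer: 1088640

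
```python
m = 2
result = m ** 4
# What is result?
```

Trace:
`m = 2` → m = 2
`result = m ** 4` → result = 16
So result = 16

Answer: 16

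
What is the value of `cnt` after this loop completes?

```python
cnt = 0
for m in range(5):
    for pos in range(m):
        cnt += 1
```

Triangle number: 0+1+2+...+4
`cnt` takes the values: 0 → 1 → 2 → 3 → 4 → 5 → 6 → 7 → 8 → 9 → 10

Answer: 10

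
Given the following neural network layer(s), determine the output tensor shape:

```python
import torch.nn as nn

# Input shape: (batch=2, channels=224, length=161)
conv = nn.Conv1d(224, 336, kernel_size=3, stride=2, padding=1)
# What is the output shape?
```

Input: (2, 224, 161) -> Output: (2, 336, 81)

Answer: (2, 336, 81)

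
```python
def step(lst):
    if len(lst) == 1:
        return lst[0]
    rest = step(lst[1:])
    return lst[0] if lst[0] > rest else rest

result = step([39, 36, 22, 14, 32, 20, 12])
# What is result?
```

Recursive max over [39, 36, 22, 14, 32, 20, 12] = 39

Answer: 39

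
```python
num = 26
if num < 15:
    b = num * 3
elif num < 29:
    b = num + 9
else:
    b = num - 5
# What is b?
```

Trace:
`num = 26` → num = 26
`if num < 15: ...` → num < 15 is False, num < 29 is True → b = 35
So b = 35

Answer: 35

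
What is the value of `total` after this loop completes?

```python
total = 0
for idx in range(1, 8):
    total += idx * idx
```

Sum of squares 1² to 7² = 140
`total` takes the values: 0 → 1 → 5 → 14 → 30 → 55 → 91 → 140

Answer: 140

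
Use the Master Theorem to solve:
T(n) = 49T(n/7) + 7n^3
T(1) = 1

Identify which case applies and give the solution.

a=49, b=7, f(n)=7n^3. log_7(49) = 2. Since c=3 > 2 and the regularity condition holds (49(n/7)^3 = (49/7^3)n^3 with 49/7^3 < 1), Case 3 applies: T(n) = Θ(f(n)) = O(n^3).

Answer: O(n^3) - Case 3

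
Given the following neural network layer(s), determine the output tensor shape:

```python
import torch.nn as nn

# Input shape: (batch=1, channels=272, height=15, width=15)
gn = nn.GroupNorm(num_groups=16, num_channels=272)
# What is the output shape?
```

Input: (1, 272, 15, 15) -> Output: (1, 272, 15, 15)

Answer: (1, 272, 15, 15)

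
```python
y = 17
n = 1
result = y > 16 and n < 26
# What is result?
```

Trace:
`y = 17` → y = 17
`n = 1` → n = 1
`result = y > 16 and n < 26` → result = True
So result = True

Answer: True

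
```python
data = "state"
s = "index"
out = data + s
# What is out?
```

Trace:
`data = "state"` → data = 'state'
`s = "index"` → s = 'index'
`out = data + s` → out = 'stateindex'
So out = 'stateindex'

Answer: 'stateindex'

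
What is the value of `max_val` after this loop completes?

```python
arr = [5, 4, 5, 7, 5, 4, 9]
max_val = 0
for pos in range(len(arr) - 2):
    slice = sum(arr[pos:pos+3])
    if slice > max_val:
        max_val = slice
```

Max sum of 3-element window in [5, 4, 5, 7, 5, 4, 9]
`max_val` takes the values: 0 → 14 → 16 → 17 → 18

Answer: 18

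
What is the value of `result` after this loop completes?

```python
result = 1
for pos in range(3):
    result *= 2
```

2^3 = 8
`result` takes the values: 1 → 2 → 4 → 8

Answer: 8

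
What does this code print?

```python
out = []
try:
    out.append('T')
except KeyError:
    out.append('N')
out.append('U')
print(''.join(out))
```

Execution trace: 'T' (try body, no exception) → 'U' (after the try/except). Output: TU

Answer: TU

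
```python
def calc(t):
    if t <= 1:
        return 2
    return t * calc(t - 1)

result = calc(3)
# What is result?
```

calc(3) = 3 * 2 * 2 = 12

Answer: 12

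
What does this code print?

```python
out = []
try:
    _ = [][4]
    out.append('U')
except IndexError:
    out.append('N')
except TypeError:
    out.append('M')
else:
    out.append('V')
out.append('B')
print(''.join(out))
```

Execution trace: 'N' (except IndexError) → 'B' (after the try/except). Output: NB

Answer: NB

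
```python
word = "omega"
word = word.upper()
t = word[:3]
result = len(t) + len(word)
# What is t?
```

Trace:
`word = "omega"` → word = 'omega'
`word = word.upper()` → word = 'OMEGA'
`t = word[:3]` → t = 'OME'
`result = len(t) + len(word)` → result = 8
So t = 'OME'

Answer: 'OME'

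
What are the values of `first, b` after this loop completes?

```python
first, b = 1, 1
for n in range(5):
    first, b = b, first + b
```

Fibonacci: after 5 iterations
`first, b` takes the values: (1, 1) → (1, 2) → (2, 3) → (3, 5) → (5, 8) → (8, 13)

Answer: 8, 13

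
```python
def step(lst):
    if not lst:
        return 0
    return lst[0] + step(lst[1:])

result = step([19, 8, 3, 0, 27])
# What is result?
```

19 + 8 + 3 + 0 + 27 + 0 = 57

Answer: 57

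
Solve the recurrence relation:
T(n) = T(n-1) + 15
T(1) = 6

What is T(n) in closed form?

Unrolling: T(n) = T(1) + 15·(n-1) = 6 + 15(n-1) = 15n - 9.

Answer: T(n) = 15n - 9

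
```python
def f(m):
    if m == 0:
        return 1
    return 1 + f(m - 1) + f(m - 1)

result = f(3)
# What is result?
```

f(m) = 1 + 2·f(m-1), f(0)=1. Closed form: (1+1)·2^3 - 1 = 15.

Answer: 15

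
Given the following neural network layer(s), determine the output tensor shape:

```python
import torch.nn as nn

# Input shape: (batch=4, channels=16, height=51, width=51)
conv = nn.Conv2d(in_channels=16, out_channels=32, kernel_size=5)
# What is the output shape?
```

Input: (4, 16, 51, 51) -> Output: (4, 32, 47, 47)

Answer: (4, 32, 47, 47)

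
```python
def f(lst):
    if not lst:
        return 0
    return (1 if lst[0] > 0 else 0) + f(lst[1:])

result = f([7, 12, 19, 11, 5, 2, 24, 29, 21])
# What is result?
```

Count of positive elements in [7, 12, 19, 11, 5, 2, 24, 29, 21] = 9

Answer: 9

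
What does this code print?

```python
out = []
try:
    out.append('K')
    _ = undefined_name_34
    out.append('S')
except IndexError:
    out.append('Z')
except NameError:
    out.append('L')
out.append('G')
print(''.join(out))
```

Execution trace: 'K' (try body) → 'L' (except NameError) → 'G' (after the try/except). Output: KLG

Answer: KLG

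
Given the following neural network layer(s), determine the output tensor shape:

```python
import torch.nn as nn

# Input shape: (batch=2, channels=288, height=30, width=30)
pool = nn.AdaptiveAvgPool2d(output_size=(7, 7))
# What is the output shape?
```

Input: (2, 288, 30, 30) -> Output: (2, 288, 7, 7)

Answer: (2, 288, 7, 7)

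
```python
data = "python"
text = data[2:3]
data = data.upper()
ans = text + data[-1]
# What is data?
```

Trace:
`data = "python"` → data = 'python'
`text = data[2:3]` → text = 't'
`data = data.upper()` → data = 'PYTHON'
`ans = text + data[-1]` → ans = 'tN'
So data = 'PYTHON'

Answer: 'PYTHON'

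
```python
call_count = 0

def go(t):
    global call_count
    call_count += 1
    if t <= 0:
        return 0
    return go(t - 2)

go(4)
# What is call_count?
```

Linear recursion stepping by 2: 3 calls from t=4 down to ≤0.

Answer: 3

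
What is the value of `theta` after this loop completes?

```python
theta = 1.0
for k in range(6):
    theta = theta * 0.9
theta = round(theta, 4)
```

Exponential decay: 1.0 * 0.9^6
`theta` takes the values: 1.0 → 0.9 → 0.81 → 0.729 → 0.6561 → 0.59049 → 0.531441 → 0.5314

Answer: 0.5314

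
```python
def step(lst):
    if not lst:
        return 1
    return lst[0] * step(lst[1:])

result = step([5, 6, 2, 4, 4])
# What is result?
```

Product over [5, 6, 2, 4, 4] = 5 * 6 * 2 * 4 * 4 = 960

Answer: 960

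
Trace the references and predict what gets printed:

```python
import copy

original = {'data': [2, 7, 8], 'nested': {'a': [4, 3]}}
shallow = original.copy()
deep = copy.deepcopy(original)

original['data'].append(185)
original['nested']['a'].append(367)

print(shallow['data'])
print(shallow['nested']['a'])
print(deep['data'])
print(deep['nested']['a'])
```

Key concept: comparing shallow vs deep copy.
Step by step:
`original = {'data': [2, 7, 8], 'nested': {'a': [4, 3]}}` → original = {'data': [2, 7, 8], 'nested': {'a': [4, 3]}}
`shallow = original.copy()` → shallow = {'data': [2, 7, 8], 'nested': {'a': [4, 3]}}
`deep = copy.deepcopy(original)` → deep = {'data': [2, 7, 8], 'nested': {'a': [4, 3]}}
`original['data'].append(185)` → original = {'data': [2, 7, 8, 185], 'nested': {'a': [4, 3]}}; shallow = {'data': [2, 7, 8, 185], 'nested': {'a': [4, 3]}}
`original['nested']['a'].append(367)` → original = {'data': [2, 7, 8, 185], 'nested': {'a': [4, 3, 367]}}; shallow = {'data': [2, 7, 8, 185], 'nested': {'a': [4, 3, 367]}}
`print(shallow['data'])` → prints [2, 7, 8, 185]
`print(shallow['nested']['a'])` → prints [4, 3, 367]
`print(deep['data'])` → prints [2, 7, 8]
`print(deep['nested']['a'])` → prints [4, 3]

Answer:
[2, 7, 8, 185]
[4, 3, 367]
[2, 7, 8]
[4, 3]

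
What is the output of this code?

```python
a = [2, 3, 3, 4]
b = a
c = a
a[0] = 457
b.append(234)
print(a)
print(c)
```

Key concept: multiple aliases.
Step by step:
`a = [2, 3, 3, 4]` → a = [2, 3, 3, 4]
`b = a` → b = [2, 3, 3, 4] (same object as a)
`c = a` → c = [2, 3, 3, 4] (same object as a, b)
`a[0] = 457` → a = [457, 3, 3, 4] (same object as b, c); b = [457, 3, 3, 4] (same object as a, c); c = [457, 3, 3, 4] (same object as a, b)
`b.append(234)` → a = [457, 3, 3, 4, 234] (same object as b, c); b = [457, 3, 3, 4, 234] (same object as a, c); c = [457, 3, 3, 4, 234] (same object as a, b)
`print(a)` → prints [457, 3, 3, 4, 234]
`print(c)` → prints [457, 3, 3, 4, 234]

Answer:
[457, 3, 3, 4, 234]
[457, 3, 3, 4, 234]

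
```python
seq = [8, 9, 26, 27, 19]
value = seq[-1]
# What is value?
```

Trace:
`seq = [8, 9, 26, 27, 19]` → seq = [8, 9, 26, 27, 19]
`value = seq[-1]` → value = 19
So value = 19

Answer: 19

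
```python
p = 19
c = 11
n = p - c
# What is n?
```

Trace:
`p = 19` → p = 19
`c = 11` → c = 11
`n = p - c` → n = 8
So n = 8

Answer: 8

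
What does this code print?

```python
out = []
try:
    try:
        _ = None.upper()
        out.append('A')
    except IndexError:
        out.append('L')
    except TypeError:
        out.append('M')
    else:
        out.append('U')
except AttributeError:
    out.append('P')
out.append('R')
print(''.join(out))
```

Execution trace: 'P' (outer except AttributeError) → 'R' (after the try/except). Output: PR

Answer: PR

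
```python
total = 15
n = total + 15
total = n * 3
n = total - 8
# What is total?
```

Trace:
`total = 15` → total = 15
`n = total + 15` → n = 30
`total = n * 3` → total = 90
`n = total - 8` → n = 82
So total = 90

Answer: 90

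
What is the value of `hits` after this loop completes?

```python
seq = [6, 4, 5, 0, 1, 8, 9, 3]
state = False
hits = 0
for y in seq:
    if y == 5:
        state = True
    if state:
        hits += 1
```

Count elements after first 5 in [6, 4, 5, 0, 1, 8, 9, 3]
`hits` takes the values: 0 → 1 → 2 → 3 → 4 → 5 → 6

Answer: 6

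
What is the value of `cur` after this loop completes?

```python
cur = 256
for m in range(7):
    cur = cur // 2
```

Halve 7 times: 256 // 2^7 = 2
`cur` takes the values: 256 → 128 → 64 → 32 → 16 → 8 → 4 → 2

Answer: 2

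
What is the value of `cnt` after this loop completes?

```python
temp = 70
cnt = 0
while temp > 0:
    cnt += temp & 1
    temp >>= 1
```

Count set bits in 70 (binary: 0b1000110)
`cnt` takes the values: 0 → 1 → 2 → 3

Answer: 3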